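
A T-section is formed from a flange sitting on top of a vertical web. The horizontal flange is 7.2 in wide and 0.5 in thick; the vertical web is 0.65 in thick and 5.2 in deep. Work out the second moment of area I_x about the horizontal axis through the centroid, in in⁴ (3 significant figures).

Decompose the section into non-overlapping parts with the origin at the bottom-left of its bounding rectangle.
Flange: 7.2 × 0.5, A = 3.6 in², y = 5.45 in, Ī = 0.075 in⁴.
Web: 0.65 × 5.2, A = 3.38 in², y = 2.6 in, Ī = 7.6163 in⁴.
Centroid: ȳ = ΣA·y / ΣA = 4.0699 in.
Transfer each piece to the horizontal axis through the centroid using Ī + A·d² with d = y − 4.0699:
  flange: d = 1.3801 in → contributes +6.9317 in⁴
  web: d = -1.4699 in → contributes +14.919 in⁴
Total I = 21.851 in⁴.

I_x ≈ 21.9 in⁴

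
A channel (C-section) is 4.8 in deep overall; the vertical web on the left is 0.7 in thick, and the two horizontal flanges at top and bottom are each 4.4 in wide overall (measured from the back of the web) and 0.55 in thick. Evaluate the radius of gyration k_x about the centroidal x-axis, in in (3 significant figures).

k_x ≈ 1.83 in

Decompose the section into non-overlapping parts with the origin at the bottom-left of its bounding rectangle.
Web: 0.7 × 4.8, A = 3.36 in², y = 2.4 in, Ī = 6.4512 in⁴.
Top flange (beyond web): 3.7 × 0.55, A = 2.035 in², y = 4.525 in, Ī = 0.051299 in⁴.
Bottom flange (beyond web): 3.7 × 0.55, A = 2.035 in², y = 0.275 in, Ī = 0.051299 in⁴.
By symmetry the centroid is at mid-height, ȳ = 2.4 in.
Transfer each piece to the centroidal x-axis using Ī + A·d² with d = y − 2.4:
  web: d = 0 in → contributes +6.4512 in⁴
  top flange (beyond web): d = 2.125 in → contributes +9.2406 in⁴
  bottom flange (beyond web): d = -2.125 in → contributes +9.2406 in⁴
Total I = 24.932 in⁴.
Radius of gyration: k = √(I/A) = √(24.932 / 7.43) = 1.8318 in.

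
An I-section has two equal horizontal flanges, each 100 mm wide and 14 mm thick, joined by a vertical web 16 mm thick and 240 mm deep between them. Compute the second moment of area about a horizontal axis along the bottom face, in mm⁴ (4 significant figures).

I_base ≈ 1.829 × 10⁸ mm⁴

Treat the section as a set of non-overlapping primitives; coordinates are from the bounding-box lower-left.
Bottom flange: 100 × 14, A = 1 400 mm², y = 7 mm, Ī = 22866.7 mm⁴.
Web: 16 × 240, A = 3 840 mm², y = 134 mm, Ī = 18 432 000 mm⁴.
Top flange: 100 × 14, A = 1 400 mm², y = 261 mm, Ī = 22866.7 mm⁴.
Transfer each piece to a horizontal axis along the bottom face using Ī + A·d² with d = y − 0:
  bottom flange: d = 7 mm → contributes +91466.7 mm⁴
  web: d = 134 mm → contributes +87 383 040 mm⁴
  top flange: d = 261 mm → contributes +95 392 267 mm⁴
Total I = 182 866 773 mm⁴.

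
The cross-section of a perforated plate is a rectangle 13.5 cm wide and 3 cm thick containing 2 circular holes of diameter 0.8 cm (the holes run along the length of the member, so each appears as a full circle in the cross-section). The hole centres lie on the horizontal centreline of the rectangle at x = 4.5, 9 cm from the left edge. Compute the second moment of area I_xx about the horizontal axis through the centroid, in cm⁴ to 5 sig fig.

I_xx ≈ 30.335 cm⁴

Treat the section as a set of non-overlapping primitives; coordinates are from the bounding-box lower-left.
Plate: 13.5 × 3, A = 40.5 cm², y = 1.5 cm, Ī = 30.375 cm⁴.
Hole 1 (subtracted): ⌀0.8, A = 0.5026548 cm², y = 1.5 cm, Ī = 0.02010619 cm⁴.
Hole 2 (subtracted): ⌀0.8, A = 0.5026548 cm², y = 1.5 cm, Ī = 0.02010619 cm⁴.
By symmetry the centroid is at mid-height, ȳ = 1.5 cm.
All pieces are centred on the horizontal axis through the centroid, so I = ΣĪ (holes subtracted) = 30.33479 cm⁴.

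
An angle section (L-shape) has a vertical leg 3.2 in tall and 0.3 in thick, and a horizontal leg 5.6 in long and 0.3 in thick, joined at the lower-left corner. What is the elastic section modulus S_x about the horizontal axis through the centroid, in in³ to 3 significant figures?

Treat the section as a set of non-overlapping primitives; coordinates are from the bounding-box lower-left.
Vertical leg: 0.3 × 3.2, A = 0.96 in², y = 1.6 in, Ī = 0.8192 in⁴.
Horizontal leg (remainder): 5.3 × 0.3, A = 1.59 in², y = 0.15 in, Ī = 0.011925 in⁴.
Centroid: ȳ = ΣA·y / ΣA = 0.69588 in.
Transfer each piece to the horizontal axis through the centroid using Ī + A·d² with d = y − 0.69588:
  vertical leg: d = 0.90412 in → contributes +1.6039 in⁴
  horizontal leg (remainder): d = -0.54588 in → contributes +0.48573 in⁴
Total I = 2.0897 in⁴.
Extreme fibre distance c = 2.5041 in; S = I/c = 0.83449 in³.

S_x ≈ 0.834 in³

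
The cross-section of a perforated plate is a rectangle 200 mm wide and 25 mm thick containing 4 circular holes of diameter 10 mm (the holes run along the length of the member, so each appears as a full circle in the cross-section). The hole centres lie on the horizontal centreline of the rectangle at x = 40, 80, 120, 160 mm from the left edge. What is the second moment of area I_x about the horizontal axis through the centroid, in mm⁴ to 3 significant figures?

I_x ≈ 2.58 × 10⁵ mm⁴

Treat the section as a set of non-overlapping primitives; coordinates are from the bounding-box lower-left.
Plate: 200 × 25, A = 5 000 mm², y = 12.5 mm, Ī = 260 417 mm⁴.
Hole 1 (subtracted): ⌀10, A = 78.54 mm², y = 12.5 mm, Ī = 490.87 mm⁴.
Hole 2 (subtracted): ⌀10, A = 78.54 mm², y = 12.5 mm, Ī = 490.87 mm⁴.
Hole 3 (subtracted): ⌀10, A = 78.54 mm², y = 12.5 mm, Ī = 490.87 mm⁴.
Hole 4 (subtracted): ⌀10, A = 78.54 mm², y = 12.5 mm, Ī = 490.87 mm⁴.
By symmetry the centroid is at mid-height, ȳ = 12.5 mm.
All pieces are centred on the horizontal axis through the centroid, so I = ΣĪ (holes subtracted) = 258 453 mm⁴.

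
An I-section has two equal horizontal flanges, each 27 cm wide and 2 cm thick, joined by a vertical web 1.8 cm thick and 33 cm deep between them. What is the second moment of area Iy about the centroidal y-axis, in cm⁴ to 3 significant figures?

Iy ≈ 6580 cm⁴

Break the section into simple shapes (no overlaps), measuring from the bottom-left corner of the bounding box.
Bottom flange: 27 × 2, A = 54 cm², x = 13.5 cm, Ī = 3280.5 cm⁴.
Web: 1.8 × 33, A = 59.4 cm², x = 13.5 cm, Ī = 16.038 cm⁴.
Top flange: 27 × 2, A = 54 cm², x = 13.5 cm, Ī = 3280.5 cm⁴.
By symmetry the centroid is at mid-width, x̄ = 13.5 cm.
All pieces are centred on the centroidal y-axis, so I = ΣĪ = 6 577 cm⁴.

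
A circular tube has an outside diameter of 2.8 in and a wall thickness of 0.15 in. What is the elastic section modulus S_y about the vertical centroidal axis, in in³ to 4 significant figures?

S_y ≈ 0.7855 in³

Treat the section as a set of non-overlapping primitives; coordinates are from the bounding-box lower-left.
Outer circle: ⌀2.8, A = 6.15752 in², x = 1.4 in, Ī = 3.01719 in⁴.
Bore (subtracted): ⌀2.5, A = 4.90874 in², x = 1.4 in, Ī = 1.91748 in⁴.
By symmetry the centroid is at mid-width, x̄ = 1.4 in.
All pieces are centred on the vertical centroidal axis, so I = ΣĪ (holes subtracted) = 1.09971 in⁴.
Extreme fibre distance c = 1.4 in; S = I/c = 0.785507 in³.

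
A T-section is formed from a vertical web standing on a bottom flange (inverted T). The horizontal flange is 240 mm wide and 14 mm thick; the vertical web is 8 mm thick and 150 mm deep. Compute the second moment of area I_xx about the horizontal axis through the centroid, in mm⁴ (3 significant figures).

Decompose the section into non-overlapping parts with the origin at the bottom-left of its bounding rectangle.
Flange: 240 × 14, A = 3 360 mm², y = 7 mm, Ī = 54 880 mm⁴.
Web: 8 × 150, A = 1 200 mm², y = 89 mm, Ī = 2 250 000 mm⁴.
Centroid: ȳ = ΣA·y / ΣA = 28.579 mm.
Transfer each piece to the horizontal axis through the centroid using Ī + A·d² with d = y − 28.579:
  flange: d = -21.579 mm → contributes +1 619 467 mm⁴
  web: d = 60.421 mm → contributes +6 630 844 mm⁴
Total I = 8 250 312 mm⁴.

I_xx ≈ 8.25 × 10⁶ mm⁴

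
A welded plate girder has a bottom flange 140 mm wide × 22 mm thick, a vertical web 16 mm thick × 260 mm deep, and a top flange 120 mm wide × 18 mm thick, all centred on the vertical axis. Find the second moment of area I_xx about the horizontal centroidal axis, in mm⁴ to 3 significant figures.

Split into non-overlapping primitives; take the origin at the lower-left of the bounding box.
Bottom plate: 140 × 22, A = 3 080 mm², y = 11 mm, Ī = 124 227 mm⁴.
Web plate: 16 × 260, A = 4 160 mm², y = 152 mm, Ī = 23 434 667 mm⁴.
Top plate: 120 × 18, A = 2 160 mm², y = 291 mm, Ī = 58 320 mm⁴.
Centroid: ȳ = ΣA·y / ΣA = 137.74 mm.
Transfer each piece to the horizontal centroidal axis using Ī + A·d² with d = y − 137.74:
  bottom plate: d = -126.74 mm → contributes +49 598 684 mm⁴
  web plate: d = 14.26 mm → contributes +24 280 542 mm⁴
  top plate: d = 153.26 mm → contributes +50 793 474 mm⁴
Total I = 124 672 700 mm⁴.

I_xx ≈ 1.25 × 10⁸ mm⁴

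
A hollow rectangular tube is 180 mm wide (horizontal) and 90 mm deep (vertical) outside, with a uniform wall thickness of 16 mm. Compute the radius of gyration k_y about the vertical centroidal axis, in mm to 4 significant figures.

k_y ≈ 60.71 mm

Decompose the section into non-overlapping parts with the origin at the bottom-left of its bounding rectangle.
Outer rectangle: 180 × 90, A = 16 200 mm², x = 90 mm, Ī = 43 740 000 mm⁴.
Inner void (subtracted): 148 × 58, A = 8 584 mm², x = 90 mm, Ī = 15 668 661 mm⁴.
By symmetry the centroid is at mid-width, x̄ = 90 mm.
All pieces are centred on the vertical centroidal axis, so I = ΣĪ (holes subtracted) = 28 071 339 mm⁴.
Radius of gyration: k = √(I/A) = √(28 071 339 / 7 616) = 60.7111 mm.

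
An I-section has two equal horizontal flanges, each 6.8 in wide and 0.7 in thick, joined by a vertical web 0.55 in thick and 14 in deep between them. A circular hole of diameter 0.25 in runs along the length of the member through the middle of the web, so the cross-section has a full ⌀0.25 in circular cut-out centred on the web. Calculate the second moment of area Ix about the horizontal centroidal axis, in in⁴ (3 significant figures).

Split into non-overlapping primitives; take the origin at the lower-left of the bounding box.
Bottom flange: 6.8 × 0.7, A = 4.76 in², y = 0.35 in, Ī = 0.19437 in⁴.
Web: 0.55 × 14, A = 7.7 in², y = 7.7 in, Ī = 125.77 in⁴.
Top flange: 6.8 × 0.7, A = 4.76 in², y = 15.05 in, Ī = 0.19437 in⁴.
Hole (subtracted): ⌀0.25, A = 0.049087 in², y = 7.7 in, Ī = 0.00019175 in⁴.
By symmetry the centroid is at mid-height, ȳ = 7.7 in.
Transfer each piece to the horizontal centroidal axis using Ī + A·d² with d = y − 7.7:
  bottom flange: d = -7.35 in → contributes +257.34 in⁴
  web: d = 0 in → contributes +125.77 in⁴
  top flange: d = 7.35 in → contributes +257.34 in⁴
  hole: d = 0 in → contributes −0.00019175 in⁴
Total I = 640.45 in⁴.

Ix ≈ 640 in⁴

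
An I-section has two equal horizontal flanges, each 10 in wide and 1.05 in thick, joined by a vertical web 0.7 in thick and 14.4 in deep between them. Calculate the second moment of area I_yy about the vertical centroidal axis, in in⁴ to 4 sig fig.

I_yy ≈ 175.4 in⁴

Break the section into simple shapes (no overlaps), measuring from the bottom-left corner of the bounding box.
Bottom flange: 10 × 1.05, A = 10.5 in², x = 5 in, Ī = 87.5 in⁴.
Web: 0.7 × 14.4, A = 10.08 in², x = 5 in, Ī = 0.4116 in⁴.
Top flange: 10 × 1.05, A = 10.5 in², x = 5 in, Ī = 87.5 in⁴.
By symmetry the centroid is at mid-width, x̄ = 5 in.
All pieces are centred on the vertical centroidal axis, so I = ΣĪ = 175.412 in⁴.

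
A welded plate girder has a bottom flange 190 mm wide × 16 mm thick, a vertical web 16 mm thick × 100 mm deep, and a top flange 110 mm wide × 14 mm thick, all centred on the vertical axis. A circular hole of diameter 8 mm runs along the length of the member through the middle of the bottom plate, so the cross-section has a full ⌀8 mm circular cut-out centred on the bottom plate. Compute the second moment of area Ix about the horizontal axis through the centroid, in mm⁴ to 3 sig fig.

Break the section into simple shapes (no overlaps), measuring from the bottom-left corner of the bounding box.
Bottom plate: 190 × 16, A = 3 040 mm², y = 8 mm, Ī = 64 853 mm⁴.
Web plate: 16 × 100, A = 1 600 mm², y = 66 mm, Ī = 1 333 333 mm⁴.
Top plate: 110 × 14, A = 1 540 mm², y = 123 mm, Ī = 25 153 mm⁴.
Hole (subtracted): ⌀8, A = 50.265 mm², y = 8 mm, Ī = 201.06 mm⁴.
Centroid: ȳ = ΣA·y / ΣA = 52.031 mm.
Transfer each piece to the horizontal axis through the centroid using Ī + A·d² with d = y − 52.031:
  bottom plate: d = -44.031 mm → contributes +5 958 662 mm⁴
  web plate: d = 13.969 mm → contributes +1 645 534 mm⁴
  top plate: d = 70.969 mm → contributes +7 781 457 mm⁴
  hole: d = -44.031 mm → contributes −97 653 mm⁴
Total I = 15 287 999 mm⁴.

Ix ≈ 1.53 × 10⁷ mm⁴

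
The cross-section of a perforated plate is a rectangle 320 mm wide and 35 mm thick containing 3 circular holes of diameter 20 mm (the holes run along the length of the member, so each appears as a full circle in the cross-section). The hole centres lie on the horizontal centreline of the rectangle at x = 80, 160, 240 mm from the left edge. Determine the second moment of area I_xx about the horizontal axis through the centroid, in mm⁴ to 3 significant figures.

Decompose the section into non-overlapping parts with the origin at the bottom-left of its bounding rectangle.
Plate: 320 × 35, A = 11 200 mm², y = 17.5 mm, Ī = 1 143 333 mm⁴.
Hole 1 (subtracted): ⌀20, A = 314.16 mm², y = 17.5 mm, Ī = 7 854 mm⁴.
Hole 2 (subtracted): ⌀20, A = 314.16 mm², y = 17.5 mm, Ī = 7 854 mm⁴.
Hole 3 (subtracted): ⌀20, A = 314.16 mm², y = 17.5 mm, Ī = 7 854 mm⁴.
By symmetry the centroid is at mid-height, ȳ = 17.5 mm.
All pieces are centred on the horizontal axis through the centroid, so I = ΣĪ (holes subtracted) = 1 119 771 mm⁴.

I_xx ≈ 1.12 × 10⁶ mm⁴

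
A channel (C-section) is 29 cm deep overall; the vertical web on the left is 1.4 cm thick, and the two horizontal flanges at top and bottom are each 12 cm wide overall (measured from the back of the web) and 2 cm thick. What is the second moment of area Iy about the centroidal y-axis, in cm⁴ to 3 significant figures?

Decompose the section into non-overlapping parts with the origin at the bottom-left of its bounding rectangle.
Web: 1.4 × 29, A = 40.6 cm², x = 0.7 cm, Ī = 6.6313 cm⁴.
Top flange (beyond web): 10.6 × 2, A = 21.2 cm², x = 6.7 cm, Ī = 198.5 cm⁴.
Bottom flange (beyond web): 10.6 × 2, A = 21.2 cm², x = 6.7 cm, Ī = 198.5 cm⁴.
Centroid: x̄ = ΣA·x / ΣA = 3.7651 cm.
Transfer each piece to the centroidal y-axis using Ī + A·d² with d = x − 3.7651:
  web: d = -3.0651 cm → contributes +388.05 cm⁴
  top flange (beyond web): d = 2.9349 cm → contributes +381.12 cm⁴
  bottom flange (beyond web): d = 2.9349 cm → contributes +381.12 cm⁴
Total I = 1150.3 cm⁴.

Iy ≈ 1150 cm⁴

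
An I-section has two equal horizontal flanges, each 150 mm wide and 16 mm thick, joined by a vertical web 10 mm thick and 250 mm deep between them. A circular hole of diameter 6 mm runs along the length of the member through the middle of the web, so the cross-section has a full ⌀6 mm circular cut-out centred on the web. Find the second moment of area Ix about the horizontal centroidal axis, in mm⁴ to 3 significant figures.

Break the section into simple shapes (no overlaps), measuring from the bottom-left corner of the bounding box.
Bottom flange: 150 × 16, A = 2 400 mm², y = 8 mm, Ī = 51 200 mm⁴.
Web: 10 × 250, A = 2 500 mm², y = 141 mm, Ī = 13 020 833 mm⁴.
Top flange: 150 × 16, A = 2 400 mm², y = 274 mm, Ī = 51 200 mm⁴.
Hole (subtracted): ⌀6, A = 28.274 mm², y = 141 mm, Ī = 63.617 mm⁴.
By symmetry the centroid is at mid-height, ȳ = 141 mm.
Transfer each piece to the horizontal centroidal axis using Ī + A·d² with d = y − 141:
  bottom flange: d = -133 mm → contributes +42 504 800 mm⁴
  web: d = 0 mm → contributes +13 020 833 mm⁴
  top flange: d = 133 mm → contributes +42 504 800 mm⁴
  hole: d = 0 mm → contributes −63.617 mm⁴
Total I = 98 030 370 mm⁴.

Ix ≈ 9.80 × 10⁷ mm⁴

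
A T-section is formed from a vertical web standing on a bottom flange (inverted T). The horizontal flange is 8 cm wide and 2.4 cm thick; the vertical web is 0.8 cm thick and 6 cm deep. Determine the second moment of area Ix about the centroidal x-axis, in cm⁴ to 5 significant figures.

Break the section into simple shapes (no overlaps), measuring from the bottom-left corner of the bounding box.
Flange: 8 × 2.4, A = 19.2 cm², y = 1.2 cm, Ī = 9.216 cm⁴.
Web: 0.8 × 6, A = 4.8 cm², y = 5.4 cm, Ī = 14.4 cm⁴.
Centroid: ȳ = ΣA·y / ΣA = 2.04 cm.
Transfer each piece to the centroidal x-axis using Ī + A·d² with d = y − 2.04:
  flange: d = -0.84 cm → contributes +22.76352 cm⁴
  web: d = 3.36 cm → contributes +68.59008 cm⁴
Total I = 91.3536 cm⁴.

Ix ≈ 91.354 cm⁴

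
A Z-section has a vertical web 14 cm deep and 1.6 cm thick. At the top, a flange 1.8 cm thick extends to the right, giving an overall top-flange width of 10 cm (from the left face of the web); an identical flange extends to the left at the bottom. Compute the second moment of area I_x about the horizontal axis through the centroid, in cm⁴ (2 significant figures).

I_x ≈ 1500 cm⁴

Decompose the section into non-overlapping parts with the origin at the bottom-left of its bounding rectangle.
Web: 1.6 × 14, A = 22.4 cm², y = 7 cm, Ī = 365.9 cm⁴.
Top flange (beyond web): 8.4 × 1.8, A = 15.12 cm², y = 13.1 cm, Ī = 4.082 cm⁴.
Bottom flange (beyond web): 8.4 × 1.8, A = 15.12 cm², y = 0.9 cm, Ī = 4.082 cm⁴.
Centroid: ȳ = ΣA·y / ΣA = 7 cm.
Transfer each piece to the horizontal axis through the centroid using Ī + A·d² with d = y − 7:
  web: d = 0 cm → contributes +365.9 cm⁴
  top flange (beyond web): d = 6.1 cm → contributes +566.7 cm⁴
  bottom flange (beyond web): d = -6.1 cm → contributes +566.7 cm⁴
Total I = 1 499 cm⁴.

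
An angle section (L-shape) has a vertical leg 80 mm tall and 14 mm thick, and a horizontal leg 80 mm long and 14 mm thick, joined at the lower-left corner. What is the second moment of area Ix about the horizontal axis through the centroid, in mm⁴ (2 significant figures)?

Treat the section as a set of non-overlapping primitives; coordinates are from the bounding-box lower-left.
Vertical leg: 14 × 80, A = 1 120 mm², y = 40 mm, Ī = 597 333 mm⁴.
Horizontal leg (remainder): 66 × 14, A = 924 mm², y = 7 mm, Ī = 15 092 mm⁴.
Centroid: ȳ = ΣA·y / ΣA = 25.08 mm.
Transfer each piece to the horizontal axis through the centroid using Ī + A·d² with d = y − 25.08:
  vertical leg: d = 14.92 mm → contributes +846 579 mm⁴
  horizontal leg (remainder): d = -18.08 mm → contributes +317 208 mm⁴
Total I = 1 163 788 mm⁴.

Ix ≈ 1.2 × 10⁶ mm⁴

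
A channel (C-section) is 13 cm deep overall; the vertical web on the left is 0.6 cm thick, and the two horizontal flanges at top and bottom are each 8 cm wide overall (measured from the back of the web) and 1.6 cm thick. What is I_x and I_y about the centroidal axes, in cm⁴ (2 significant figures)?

Break the section into simple shapes (no overlaps), measuring from the bottom-left corner of the bounding box.
Web: 0.6 × 13, A = 7.8 cm², y = 6.5 cm, Ī = 109.9 cm⁴.
Top flange (beyond web): 7.4 × 1.6, A = 11.84 cm², y = 12.2 cm, Ī = 2.526 cm⁴.
Bottom flange (beyond web): 7.4 × 1.6, A = 11.84 cm², y = 0.8 cm, Ī = 2.526 cm⁴.
By symmetry the centroid is at mid-height, ȳ = 6.5 cm.
Transfer each piece to the centroidal x-axis using Ī + A·d² with d = y − 6.5:
  web: d = 0 cm → contributes +109.9 cm⁴
  top flange (beyond web): d = 5.7 cm → contributes +387.2 cm⁴
  bottom flange (beyond web): d = -5.7 cm → contributes +387.2 cm⁴
Total I = 884.3 cm⁴.
For the y-axis: x̄ = 3.309 cm.
Repeating about the centroidal y-axis gives I_y = 202.2 cm⁴.

I_x ≈ 880 cm⁴, I_y ≈ 200 cm⁴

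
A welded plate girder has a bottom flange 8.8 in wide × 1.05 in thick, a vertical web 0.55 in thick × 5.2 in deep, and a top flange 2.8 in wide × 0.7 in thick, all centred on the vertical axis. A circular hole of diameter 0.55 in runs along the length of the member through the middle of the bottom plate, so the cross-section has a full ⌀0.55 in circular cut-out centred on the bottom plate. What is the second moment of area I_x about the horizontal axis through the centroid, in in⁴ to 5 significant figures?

I_x ≈ 76.200 in⁴

Split into non-overlapping primitives; take the origin at the lower-left of the bounding box.
Bottom plate: 8.8 × 1.05, A = 9.24 in², y = 0.525 in, Ī = 0.848925 in⁴.
Web plate: 0.55 × 5.2, A = 2.86 in², y = 3.65 in, Ī = 6.444533 in⁴.
Top plate: 2.8 × 0.7, A = 1.96 in², y = 6.6 in, Ī = 0.08003333 in⁴.
Hole (subtracted): ⌀0.55, A = 0.2375829 in², y = 0.525 in, Ī = 0.004491803 in⁴.
Centroid: ȳ = ΣA·y / ΣA = 2.033021 in.
Transfer each piece to the horizontal axis through the centroid using Ī + A·d² with d = y − 2.033021:
  bottom plate: d = -1.508021 in → contributes +21.86187 in⁴
  web plate: d = 1.616979 in → contributes +13.92235 in⁴
  top plate: d = 4.566979 in → contributes +40.96033 in⁴
  hole: d = -1.508021 in → contributes −0.5447859 in⁴
Total I = 76.19976 in⁴.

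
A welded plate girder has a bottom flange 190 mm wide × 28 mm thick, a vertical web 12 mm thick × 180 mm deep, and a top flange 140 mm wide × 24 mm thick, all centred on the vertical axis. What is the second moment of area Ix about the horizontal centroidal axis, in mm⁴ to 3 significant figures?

Treat the section as a set of non-overlapping primitives; coordinates are from the bounding-box lower-left.
Bottom plate: 190 × 28, A = 5 320 mm², y = 14 mm, Ī = 347 573 mm⁴.
Web plate: 12 × 180, A = 2 160 mm², y = 118 mm, Ī = 5 832 000 mm⁴.
Top plate: 140 × 24, A = 3 360 mm², y = 220 mm, Ī = 161 280 mm⁴.
Centroid: ȳ = ΣA·y / ΣA = 98.576 mm.
Transfer each piece to the horizontal centroidal axis using Ī + A·d² with d = y − 98.576:
  bottom plate: d = -84.576 mm → contributes +38 401 745 mm⁴
  web plate: d = 19.424 mm → contributes +6 646 980 mm⁴
  top plate: d = 121.42 mm → contributes +49 700 696 mm⁴
Total I = 94 749 421 mm⁴.

Ix ≈ 9.47 × 10⁷ mm⁴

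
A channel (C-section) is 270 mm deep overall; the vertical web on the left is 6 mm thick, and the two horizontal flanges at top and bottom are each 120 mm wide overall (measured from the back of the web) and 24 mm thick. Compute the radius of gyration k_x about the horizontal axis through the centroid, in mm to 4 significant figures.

Treat the section as a set of non-overlapping primitives; coordinates are from the bounding-box lower-left.
Web: 6 × 270, A = 1 620 mm², y = 135 mm, Ī = 9 841 500 mm⁴.
Top flange (beyond web): 114 × 24, A = 2 736 mm², y = 258 mm, Ī = 131 328 mm⁴.
Bottom flange (beyond web): 114 × 24, A = 2 736 mm², y = 12 mm, Ī = 131 328 mm⁴.
By symmetry the centroid is at mid-height, ȳ = 135 mm.
Transfer each piece to the horizontal axis through the centroid using Ī + A·d² with d = y − 135:
  web: d = 0 mm → contributes +9 841 500 mm⁴
  top flange (beyond web): d = 123 mm → contributes +41 524 272 mm⁴
  bottom flange (beyond web): d = -123 mm → contributes +41 524 272 mm⁴
Total I = 92 890 044 mm⁴.
Radius of gyration: k = √(I/A) = √(92 890 044 / 7 092) = 114.446 mm.

k_x ≈ 114.4 mm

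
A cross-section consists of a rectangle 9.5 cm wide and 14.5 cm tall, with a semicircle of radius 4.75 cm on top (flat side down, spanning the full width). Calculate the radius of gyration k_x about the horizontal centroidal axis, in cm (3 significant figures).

Break the section into simple shapes (no overlaps), measuring from the bottom-left corner of the bounding box.
Rectangular body: 9.5 × 14.5, A = 137.75 cm², y = 7.25 cm, Ī = 2413.5 cm⁴.
Semicircular cap: semicircle r = 4.75, A = 35.441 cm², y = 16.516 cm, Ī = 55.874 cm⁴.
Centroid: ȳ = ΣA·y / ΣA = 9.1461 cm.
Transfer each piece to the horizontal centroidal axis using Ī + A·d² with d = y − 9.1461:
  rectangular body: d = -1.8961 cm → contributes +2908.8 cm⁴
  semicircular cap: d = 7.3698 cm → contributes +1980.8 cm⁴
Total I = 4889.6 cm⁴.
Radius of gyration: k = √(I/A) = √(4889.6 / 173.19) = 5.3134 cm.

k_x ≈ 5.31 cm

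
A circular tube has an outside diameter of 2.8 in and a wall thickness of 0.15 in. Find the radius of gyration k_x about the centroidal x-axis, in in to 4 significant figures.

Split into non-overlapping primitives; take the origin at the lower-left of the bounding box.
Outer circle: ⌀2.8, A = 6.15752 in², y = 1.4 in, Ī = 3.01719 in⁴.
Bore (subtracted): ⌀2.5, A = 4.90874 in², y = 1.4 in, Ī = 1.91748 in⁴.
By symmetry the centroid is at mid-height, ȳ = 1.4 in.
All pieces are centred on the centroidal x-axis, so I = ΣĪ (holes subtracted) = 1.09971 in⁴.
Radius of gyration: k = √(I/A) = √(1.09971 / 1.24878) = 0.938416 in.

k_x ≈ 0.9384 in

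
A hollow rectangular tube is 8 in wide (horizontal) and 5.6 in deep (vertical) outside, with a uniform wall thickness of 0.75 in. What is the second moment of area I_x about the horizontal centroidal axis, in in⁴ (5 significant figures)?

Treat the section as a set of non-overlapping primitives; coordinates are from the bounding-box lower-left.
Outer rectangle: 8 × 5.6, A = 44.8 in², y = 2.8 in, Ī = 117.0773 in⁴.
Inner void (subtracted): 6.5 × 4.1, A = 26.65 in², y = 2.8 in, Ī = 37.33221 in⁴.
By symmetry the centroid is at mid-height, ȳ = 2.8 in.
All pieces are centred on the horizontal centroidal axis, so I = ΣĪ (holes subtracted) = 79.74513 in⁴.

I_x ≈ 79.745 in⁴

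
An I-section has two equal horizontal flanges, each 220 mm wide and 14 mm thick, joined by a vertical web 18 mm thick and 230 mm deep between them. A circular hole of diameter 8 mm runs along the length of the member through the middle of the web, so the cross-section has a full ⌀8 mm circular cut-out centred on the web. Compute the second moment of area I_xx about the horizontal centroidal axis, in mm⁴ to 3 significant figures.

I_xx ≈ 1.10 × 10⁸ mm⁴

Split into non-overlapping primitives; take the origin at the lower-left of the bounding box.
Bottom flange: 220 × 14, A = 3 080 mm², y = 7 mm, Ī = 50 307 mm⁴.
Web: 18 × 230, A = 4 140 mm², y = 129 mm, Ī = 18 250 500 mm⁴.
Top flange: 220 × 14, A = 3 080 mm², y = 251 mm, Ī = 50 307 mm⁴.
Hole (subtracted): ⌀8, A = 50.265 mm², y = 129 mm, Ī = 201.06 mm⁴.
By symmetry the centroid is at mid-height, ȳ = 129 mm.
Transfer each piece to the horizontal centroidal axis using Ī + A·d² with d = y − 129:
  bottom flange: d = -122 mm → contributes +45 893 027 mm⁴
  web: d = 0 mm → contributes +18 250 500 mm⁴
  top flange: d = 122 mm → contributes +45 893 027 mm⁴
  hole: d = 0 mm → contributes −201.06 mm⁴
Total I = 110 036 352 mm⁴.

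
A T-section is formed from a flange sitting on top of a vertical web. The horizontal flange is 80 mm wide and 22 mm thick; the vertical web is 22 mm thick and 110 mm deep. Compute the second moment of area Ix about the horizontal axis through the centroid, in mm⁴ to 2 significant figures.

Ix ≈ 6.9 × 10⁶ mm⁴

Split into non-overlapping primitives; take the origin at the lower-left of the bounding box.
Flange: 80 × 22, A = 1 760 mm², y = 121 mm, Ī = 70 987 mm⁴.
Web: 22 × 110, A = 2 420 mm², y = 55 mm, Ī = 2 440 167 mm⁴.
Centroid: ȳ = ΣA·y / ΣA = 82.79 mm.
Transfer each piece to the horizontal axis through the centroid using Ī + A·d² with d = y − 82.79:
  flange: d = 38.21 mm → contributes +2 640 665 mm⁴
  web: d = -27.79 mm → contributes +4 309 023 mm⁴
Total I = 6 949 688 mm⁴.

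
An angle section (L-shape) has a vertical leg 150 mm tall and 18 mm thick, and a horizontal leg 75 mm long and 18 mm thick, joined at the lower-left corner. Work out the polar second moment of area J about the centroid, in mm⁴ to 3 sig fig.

Decompose the section into non-overlapping parts with the origin at the bottom-left of its bounding rectangle.
Vertical leg: 18 × 150, A = 2 700 mm², y = 75 mm, Ī = 5 062 500 mm⁴.
Horizontal leg (remainder): 57 × 18, A = 1 026 mm², y = 9 mm, Ī = 27 702 mm⁴.
Centroid: ȳ = ΣA·y / ΣA = 56.826 mm.
Transfer each piece to the centroidal x-axis using Ī + A·d² with d = y − 56.826:
  vertical leg: d = 18.174 mm → contributes +5 954 286 mm⁴
  horizontal leg (remainder): d = -47.826 mm → contributes +2 374 507 mm⁴
Total I = 8 328 793 mm⁴.
For the y-axis: x̄ = 19.326 mm.
Repeating about the centroidal y-axis gives I_y = 1 396 206 mm⁴.
Polar second moment: J = I_x + I_y = 9 724 999 mm⁴.

J ≈ 9.72 × 10⁶ mm⁴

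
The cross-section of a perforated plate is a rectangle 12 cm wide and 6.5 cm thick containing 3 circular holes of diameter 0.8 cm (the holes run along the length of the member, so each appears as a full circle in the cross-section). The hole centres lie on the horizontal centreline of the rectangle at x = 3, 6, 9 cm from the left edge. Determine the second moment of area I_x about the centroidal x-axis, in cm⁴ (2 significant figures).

Split into non-overlapping primitives; take the origin at the lower-left of the bounding box.
Plate: 12 × 6.5, A = 78 cm², y = 3.25 cm, Ī = 274.6 cm⁴.
Hole 1 (subtracted): ⌀0.8, A = 0.5027 cm², y = 3.25 cm, Ī = 0.02011 cm⁴.
Hole 2 (subtracted): ⌀0.8, A = 0.5027 cm², y = 3.25 cm, Ī = 0.02011 cm⁴.
Hole 3 (subtracted): ⌀0.8, A = 0.5027 cm², y = 3.25 cm, Ī = 0.02011 cm⁴.
By symmetry the centroid is at mid-height, ȳ = 3.25 cm.
All pieces are centred on the centroidal x-axis, so I = ΣĪ (holes subtracted) = 274.6 cm⁴.

I_x ≈ 270 cm⁴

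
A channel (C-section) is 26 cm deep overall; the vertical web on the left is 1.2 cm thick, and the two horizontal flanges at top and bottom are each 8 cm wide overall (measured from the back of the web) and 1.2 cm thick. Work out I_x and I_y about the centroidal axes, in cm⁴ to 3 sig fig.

Break the section into simple shapes (no overlaps), measuring from the bottom-left corner of the bounding box.
Web: 1.2 × 26, A = 31.2 cm², y = 13 cm, Ī = 1757.6 cm⁴.
Top flange (beyond web): 6.8 × 1.2, A = 8.16 cm², y = 25.4 cm, Ī = 0.9792 cm⁴.
Bottom flange (beyond web): 6.8 × 1.2, A = 8.16 cm², y = 0.6 cm, Ī = 0.9792 cm⁴.
By symmetry the centroid is at mid-height, ȳ = 13 cm.
Transfer each piece to the centroidal x-axis using Ī + A·d² with d = y − 13:
  web: d = 0 cm → contributes +1757.6 cm⁴
  top flange (beyond web): d = 12.4 cm → contributes +1255.7 cm⁴
  bottom flange (beyond web): d = -12.4 cm → contributes +1255.7 cm⁴
Total I = 4268.9 cm⁴.
For the y-axis: x̄ = 1.9737 cm.
Repeating about the centroidal y-axis gives I_y = 238.07 cm⁴.

I_x ≈ 4270 cm⁴, I_y ≈ 238 cm⁴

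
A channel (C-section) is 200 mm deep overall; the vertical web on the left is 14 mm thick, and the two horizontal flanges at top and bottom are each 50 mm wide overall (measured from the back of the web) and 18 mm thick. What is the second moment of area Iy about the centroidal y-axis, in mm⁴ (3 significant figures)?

Treat the section as a set of non-overlapping primitives; coordinates are from the bounding-box lower-left.
Web: 14 × 200, A = 2 800 mm², x = 7 mm, Ī = 45 733 mm⁴.
Top flange (beyond web): 36 × 18, A = 648 mm², x = 32 mm, Ī = 69 984 mm⁴.
Bottom flange (beyond web): 36 × 18, A = 648 mm², x = 32 mm, Ī = 69 984 mm⁴.
Centroid: x̄ = ΣA·x / ΣA = 14.91 mm.
Transfer each piece to the centroidal y-axis using Ī + A·d² with d = x − 14.91:
  web: d = -7.9102 mm → contributes +220 931 mm⁴
  top flange (beyond web): d = 17.09 mm → contributes +259 241 mm⁴
  bottom flange (beyond web): d = 17.09 mm → contributes +259 241 mm⁴
Total I = 739 412 mm⁴.

Iy ≈ 7.39 × 10⁵ mm⁴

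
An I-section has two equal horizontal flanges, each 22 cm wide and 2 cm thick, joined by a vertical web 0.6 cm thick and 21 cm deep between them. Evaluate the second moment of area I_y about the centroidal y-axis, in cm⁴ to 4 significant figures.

I_y ≈ 3550 cm⁴

Break the section into simple shapes (no overlaps), measuring from the bottom-left corner of the bounding box.
Bottom flange: 22 × 2, A = 44 cm², x = 11 cm, Ī = 1774.67 cm⁴.
Web: 0.6 × 21, A = 12.6 cm², x = 11 cm, Ī = 0.378 cm⁴.
Top flange: 22 × 2, A = 44 cm², x = 11 cm, Ī = 1774.67 cm⁴.
By symmetry the centroid is at mid-width, x̄ = 11 cm.
All pieces are centred on the centroidal y-axis, so I = ΣĪ = 3549.71 cm⁴.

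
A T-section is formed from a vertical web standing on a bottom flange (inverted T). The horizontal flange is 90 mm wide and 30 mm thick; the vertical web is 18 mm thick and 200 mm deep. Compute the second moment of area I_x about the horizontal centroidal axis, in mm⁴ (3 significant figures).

Treat the section as a set of non-overlapping primitives; coordinates are from the bounding-box lower-left.
Flange: 90 × 30, A = 2 700 mm², y = 15 mm, Ī = 202 500 mm⁴.
Web: 18 × 200, A = 3 600 mm², y = 130 mm, Ī = 12 000 000 mm⁴.
Centroid: ȳ = ΣA·y / ΣA = 80.714 mm.
Transfer each piece to the horizontal centroidal axis using Ī + A·d² with d = y − 80.714:
  flange: d = -65.714 mm → contributes +11 862 092 mm⁴
  web: d = 49.286 mm → contributes +20 744 694 mm⁴
Total I = 32 606 786 mm⁴.

I_x ≈ 3.26 × 10⁷ mm⁴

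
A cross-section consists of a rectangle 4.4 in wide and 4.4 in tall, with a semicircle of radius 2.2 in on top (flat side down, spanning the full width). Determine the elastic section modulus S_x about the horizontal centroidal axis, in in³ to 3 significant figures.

S_x ≈ 24.9 in³

Treat the section as a set of non-overlapping primitives; coordinates are from the bounding-box lower-left.
Rectangular body: 4.4 × 4.4, A = 19.36 in², y = 2.2 in, Ī = 31.234 in⁴.
Semicircular cap: semicircle r = 2.2, A = 7.6027 in², y = 5.3337 in, Ī = 2.5711 in⁴.
Centroid: ȳ = ΣA·y / ΣA = 3.0836 in.
Transfer each piece to the horizontal centroidal axis using Ī + A·d² with d = y − 3.0836:
  rectangular body: d = -0.88361 in → contributes +46.35 in⁴
  semicircular cap: d = 2.2501 in → contributes +41.063 in⁴
Total I = 87.413 in⁴.
Extreme fibre distance c = 3.5164 in; S = I/c = 24.859 in³.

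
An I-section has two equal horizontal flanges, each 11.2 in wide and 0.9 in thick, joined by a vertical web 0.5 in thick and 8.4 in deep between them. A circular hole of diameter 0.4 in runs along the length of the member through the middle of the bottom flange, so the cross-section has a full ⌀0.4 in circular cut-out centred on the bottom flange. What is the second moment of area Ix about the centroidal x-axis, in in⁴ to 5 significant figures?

Break the section into simple shapes (no overlaps), measuring from the bottom-left corner of the bounding box.
Bottom flange: 11.2 × 0.9, A = 10.08 in², y = 0.45 in, Ī = 0.6804 in⁴.
Web: 0.5 × 8.4, A = 4.2 in², y = 5.1 in, Ī = 24.696 in⁴.
Top flange: 11.2 × 0.9, A = 10.08 in², y = 9.75 in, Ī = 0.6804 in⁴.
Hole (subtracted): ⌀0.4, A = 0.1256637 in², y = 0.45 in, Ī = 0.001256637 in⁴.
Centroid: ȳ = ΣA·y / ΣA = 5.124112 in.
Transfer each piece to the centroidal x-axis using Ī + A·d² with d = y − 5.124112:
  bottom flange: d = -4.674112 in → contributes +220.9014 in⁴
  web: d = -0.02411191 in → contributes +24.69844 in⁴
  top flange: d = 4.625888 in → contributes +216.3807 in⁴
  hole: d = -4.674112 in → contributes −2.746672 in⁴
Total I = 459.2339 in⁴.

Ix ≈ 459.23 in⁴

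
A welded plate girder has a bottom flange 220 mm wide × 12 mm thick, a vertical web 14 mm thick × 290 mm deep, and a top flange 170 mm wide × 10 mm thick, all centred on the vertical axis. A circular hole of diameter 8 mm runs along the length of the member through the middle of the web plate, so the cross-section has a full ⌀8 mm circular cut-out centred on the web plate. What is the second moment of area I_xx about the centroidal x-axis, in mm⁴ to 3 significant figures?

Break the section into simple shapes (no overlaps), measuring from the bottom-left corner of the bounding box.
Bottom plate: 220 × 12, A = 2 640 mm², y = 6 mm, Ī = 31 680 mm⁴.
Web plate: 14 × 290, A = 4 060 mm², y = 157 mm, Ī = 28 453 833 mm⁴.
Top plate: 170 × 10, A = 1 700 mm², y = 307 mm, Ī = 14 167 mm⁴.
Hole (subtracted): ⌀8, A = 50.265 mm², y = 157 mm, Ī = 201.06 mm⁴.
Centroid: ȳ = ΣA·y / ΣA = 139.8 mm.
Transfer each piece to the centroidal x-axis using Ī + A·d² with d = y − 139.8:
  bottom plate: d = -133.8 mm → contributes +47 292 043 mm⁴
  web plate: d = 17.203 mm → contributes +29 655 355 mm⁴
  top plate: d = 167.2 mm → contributes +47 540 767 mm⁴
  hole: d = 17.203 mm → contributes −15 077 mm⁴
Total I = 124 473 088 mm⁴.

I_xx ≈ 1.24 × 10⁸ mm⁴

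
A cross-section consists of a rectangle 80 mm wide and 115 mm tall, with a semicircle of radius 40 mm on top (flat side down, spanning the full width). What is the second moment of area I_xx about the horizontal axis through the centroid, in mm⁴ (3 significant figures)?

Split into non-overlapping primitives; take the origin at the lower-left of the bounding box.
Rectangular body: 80 × 115, A = 9 200 mm², y = 57.5 mm, Ī = 10 139 167 mm⁴.
Semicircular cap: semicircle r = 40, A = 2513.3 mm², y = 131.98 mm, Ī = 280 978 mm⁴.
Centroid: ȳ = ΣA·y / ΣA = 73.48 mm.
Transfer each piece to the horizontal axis through the centroid using Ī + A·d² with d = y − 73.48:
  rectangular body: d = -15.98 mm → contributes +12 488 528 mm⁴
  semicircular cap: d = 58.496 mm → contributes +8 880 964 mm⁴
Total I = 21 369 491 mm⁴.

I_xx ≈ 2.14 × 10⁷ mm⁴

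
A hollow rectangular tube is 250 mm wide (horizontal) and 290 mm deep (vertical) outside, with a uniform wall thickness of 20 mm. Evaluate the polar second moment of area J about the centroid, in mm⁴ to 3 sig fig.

J ≈ 4.19 × 10⁸ mm⁴

Split into non-overlapping primitives; take the origin at the lower-left of the bounding box.
Outer rectangle: 250 × 290, A = 72 500 mm², y = 145 mm, Ī = 508 104 167 mm⁴.
Inner void (subtracted): 210 × 250, A = 52 500 mm², y = 145 mm, Ī = 273 437 500 mm⁴.
By symmetry the centroid is at mid-height, ȳ = 145 mm.
All pieces are centred on the centroidal x-axis, so I = ΣĪ (holes subtracted) = 234 666 667 mm⁴.
Repeating about the centroidal y-axis gives I_y = 184 666 667 mm⁴.
Polar second moment: J = I_x + I_y = 419 333 333 mm⁴.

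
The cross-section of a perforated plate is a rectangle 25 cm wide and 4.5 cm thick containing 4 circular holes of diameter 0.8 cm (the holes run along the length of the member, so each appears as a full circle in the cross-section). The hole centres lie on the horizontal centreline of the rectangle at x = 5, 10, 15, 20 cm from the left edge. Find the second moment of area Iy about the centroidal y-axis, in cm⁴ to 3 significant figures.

Split into non-overlapping primitives; take the origin at the lower-left of the bounding box.
Plate: 25 × 4.5, A = 112.5 cm², x = 12.5 cm, Ī = 5859.4 cm⁴.
Hole 1 (subtracted): ⌀0.8, A = 0.50265 cm², x = 5 cm, Ī = 0.020106 cm⁴.
Hole 2 (subtracted): ⌀0.8, A = 0.50265 cm², x = 10 cm, Ī = 0.020106 cm⁴.
Hole 3 (subtracted): ⌀0.8, A = 0.50265 cm², x = 15 cm, Ī = 0.020106 cm⁴.
Hole 4 (subtracted): ⌀0.8, A = 0.50265 cm², x = 20 cm, Ī = 0.020106 cm⁴.
By symmetry the centroid is at mid-width, x̄ = 12.5 cm.
Transfer each piece to the centroidal y-axis using Ī + A·d² with d = x − 12.5:
  plate: d = 0 cm → contributes +5859.4 cm⁴
  hole 1: d = -7.5 cm → contributes −28.294 cm⁴
  hole 2: d = -2.5 cm → contributes −3.1617 cm⁴
  hole 3: d = 2.5 cm → contributes −3.1617 cm⁴
  hole 4: d = 7.5 cm → contributes −28.294 cm⁴
Total I = 5796.5 cm⁴.

Iy ≈ 5800 cm⁴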